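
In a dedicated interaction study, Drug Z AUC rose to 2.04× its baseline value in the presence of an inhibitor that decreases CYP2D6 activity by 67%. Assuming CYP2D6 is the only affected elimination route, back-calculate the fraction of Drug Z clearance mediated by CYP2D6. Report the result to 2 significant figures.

CL'/CL = 1 / 2.04 = 0.4902
0.33·fm + (1 − fm) = 0.4902
fm = (0.4902 − 1) / (0.33 − 1) = 0.76

0.76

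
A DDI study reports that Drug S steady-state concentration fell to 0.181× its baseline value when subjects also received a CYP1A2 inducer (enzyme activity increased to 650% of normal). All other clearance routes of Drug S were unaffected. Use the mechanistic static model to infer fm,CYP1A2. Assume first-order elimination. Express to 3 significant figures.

Let fm be the CYP1A2 fraction. New clearance relative to baseline = fm × 6.5 + (1 − fm).
Steady-state concentration ratio = 1 / (new CL fraction), so new CL fraction = 1 / 0.181 = 5.525.
fm × 6.5 + 1 − fm = 5.525  ⇒  fm × (6.5 − 1) = 4.525  ⇒  fm = 0.823.

0.823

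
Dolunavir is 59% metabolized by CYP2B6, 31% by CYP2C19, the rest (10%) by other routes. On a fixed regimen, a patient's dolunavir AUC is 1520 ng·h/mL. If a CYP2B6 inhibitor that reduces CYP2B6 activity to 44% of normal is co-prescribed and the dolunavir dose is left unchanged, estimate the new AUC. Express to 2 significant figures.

2.3 × 10³ ng·h/mL

The CYP2B6 pathway (59% of clearance) drops to 0.44× activity: 0.59 × 0.44 = 0.2596.
CYP2C19 (31%) and the residual 10% are unaffected.
New clearance relative to baseline: 0.2596 + 0.31 + 0.1 = 0.6696.
With dosing unchanged, AUC scales as 1/CL: 1520 / 0.6696 = 2.3 × 10³ ng·h/mL.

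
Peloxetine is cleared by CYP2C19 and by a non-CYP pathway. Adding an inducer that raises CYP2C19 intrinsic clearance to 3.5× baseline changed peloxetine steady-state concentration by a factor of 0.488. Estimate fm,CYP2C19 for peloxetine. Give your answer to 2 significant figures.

Write x for the fraction cleared via CYP2C19. The observed steady-state concentration change means clearance rose to 1/0.488 = 2.049 of baseline.
Only the CYP2C19 route changed, so 2.049 = x·3.5 + (1 − x), giving x = 0.42.

0.42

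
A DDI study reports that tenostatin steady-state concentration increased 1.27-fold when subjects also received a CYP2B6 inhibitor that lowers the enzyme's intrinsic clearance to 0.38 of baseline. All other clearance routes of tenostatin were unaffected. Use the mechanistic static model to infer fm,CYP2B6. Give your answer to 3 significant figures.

Write x for the fraction cleared via CYP2B6. The observed steady-state concentration change means clearance fell to 1/1.27 = 0.7874 of baseline.
Only the CYP2B6 route changed, so 0.7874 = x·0.38 + (1 − x), giving x = 0.343.

0.343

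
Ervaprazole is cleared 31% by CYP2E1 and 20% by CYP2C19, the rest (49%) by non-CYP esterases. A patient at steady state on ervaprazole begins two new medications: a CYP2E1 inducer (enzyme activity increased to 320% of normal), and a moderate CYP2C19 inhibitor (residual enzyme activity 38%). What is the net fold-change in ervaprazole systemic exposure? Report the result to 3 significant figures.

0.642

CYP2E1: 0.31 × 3.2 = 0.992
CYP2C19: 0.2 × 0.38 = 0.076
Other: 0.49 (unchanged)
New clearance relative to baseline: 0.992 + 0.076 + 0.49 = 1.558.
Because systemic exposure varies inversely with clearance, the combined effect is 1 / 1.558 = 0.642.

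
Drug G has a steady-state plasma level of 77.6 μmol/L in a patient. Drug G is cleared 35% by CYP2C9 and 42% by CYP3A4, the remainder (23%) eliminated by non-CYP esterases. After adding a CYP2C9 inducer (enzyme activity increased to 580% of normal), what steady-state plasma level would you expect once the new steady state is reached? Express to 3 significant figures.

29.0 μmol/L

CYP2C9: 0.35 × 5.8 = 2.03
CYP3A4: 0.42 (unchanged)
Other: 0.23 (unchanged)
New clearance relative to baseline: 2.03 + 0.42 + 0.23 = 2.68.
New steady-state plasma level = baseline ÷ relative clearance = 77.6 / 2.68 = 29.0 μmol/L.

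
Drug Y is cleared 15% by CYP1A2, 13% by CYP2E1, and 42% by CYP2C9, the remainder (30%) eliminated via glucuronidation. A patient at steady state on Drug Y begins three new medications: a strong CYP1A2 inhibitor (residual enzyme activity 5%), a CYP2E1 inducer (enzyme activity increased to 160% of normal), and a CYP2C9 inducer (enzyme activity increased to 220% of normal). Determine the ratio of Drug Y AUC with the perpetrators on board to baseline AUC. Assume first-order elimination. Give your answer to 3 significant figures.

The CYP1A2 pathway (15% of clearance) falls to 0.05× activity: 0.15 × 0.05 = 0.0075.
The CYP2E1 pathway (13% of clearance) rises to 1.6× activity: 0.13 × 1.6 = 0.208.
The CYP2C9 pathway (42% of clearance) rises to 2.2× activity: 0.42 × 2.2 = 0.924.
Non-CYP routes (30%) are unchanged.
New clearance relative to baseline: 0.0075 + 0.208 + 0.924 + 0.3 = 1.4395.
Because AUC varies inversely with clearance, the combined effect is 1 / 1.4395 = 0.695.

0.695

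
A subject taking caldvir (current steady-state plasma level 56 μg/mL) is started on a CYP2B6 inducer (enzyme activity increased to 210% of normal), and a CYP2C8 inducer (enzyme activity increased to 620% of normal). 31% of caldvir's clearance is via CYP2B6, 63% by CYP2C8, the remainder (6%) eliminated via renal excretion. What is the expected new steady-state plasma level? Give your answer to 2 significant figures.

The CYP2B6 pathway (31% of clearance) is boosted to 2.1× activity: 0.31 × 2.1 = 0.651.
The CYP2C8 pathway (63% of clearance) rises to 6.2× activity: 0.63 × 6.2 = 3.906.
Non-CYP routes (6%) are unchanged.
CL_new/CL_old = 0.651 + 3.906 + 0.06 = 4.617.
New steady-state plasma level = 56 / 4.617 = 12 μg/mL (concentration scales inversely with clearance).

12 μg/mL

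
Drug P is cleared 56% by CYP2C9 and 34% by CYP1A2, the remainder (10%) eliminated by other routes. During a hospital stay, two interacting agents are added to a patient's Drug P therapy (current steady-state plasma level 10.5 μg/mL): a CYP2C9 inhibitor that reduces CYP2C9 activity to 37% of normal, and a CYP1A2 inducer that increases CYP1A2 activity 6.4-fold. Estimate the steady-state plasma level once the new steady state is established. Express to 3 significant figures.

The CYP2C9 pathway (56% of clearance) drops to 0.37× activity: 0.56 × 0.37 = 0.2072.
The CYP1A2 pathway (34% of clearance) is boosted to 6.4× activity: 0.34 × 6.4 = 2.176.
Non-CYP routes (10%) are unchanged.
Relative clearance = 0.2072 + 2.176 + 0.1 = 2.4832.
Steady-state plasma level ∝ 1/CL: new value = 10.5 / 2.4832 = 4.23 μg/mL.

4.23 μg/mL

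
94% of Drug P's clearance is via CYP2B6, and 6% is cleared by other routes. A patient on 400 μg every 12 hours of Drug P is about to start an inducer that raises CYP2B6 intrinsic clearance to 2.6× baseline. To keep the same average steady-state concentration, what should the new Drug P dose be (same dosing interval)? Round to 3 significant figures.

CYP2B6: 0.94 × 2.6 = 2.444
Other: 0.06 (unchanged)
CL_new/CL_old = 2.444 + 0.06 = 2.504.
To maintain the same steady-state level, dose must scale with clearance: new dose = 400 × 2.504 = 1.00 × 10³ μg.

1.00 × 10³ μg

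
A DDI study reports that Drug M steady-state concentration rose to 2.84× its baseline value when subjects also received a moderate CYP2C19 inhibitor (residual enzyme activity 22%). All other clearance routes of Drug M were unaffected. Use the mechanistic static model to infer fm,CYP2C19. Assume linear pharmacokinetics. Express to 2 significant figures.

Write x for the fraction cleared via CYP2C19. The observed steady-state concentration change means clearance fell to 1/2.84 = 0.3521 of baseline.
Only the CYP2C19 route changed, so 0.3521 = x·0.22 + (1 − x), giving x = 0.83.

0.83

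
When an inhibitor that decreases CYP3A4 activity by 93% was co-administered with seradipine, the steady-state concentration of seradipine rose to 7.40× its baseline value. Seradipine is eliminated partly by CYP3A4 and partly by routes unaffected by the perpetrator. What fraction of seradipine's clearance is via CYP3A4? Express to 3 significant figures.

CL'/CL = 1 / 7.40 = 0.1351
0.07·fm + (1 − fm) = 0.1351
fm = (0.1351 − 1) / (0.07 − 1) = 0.930

0.930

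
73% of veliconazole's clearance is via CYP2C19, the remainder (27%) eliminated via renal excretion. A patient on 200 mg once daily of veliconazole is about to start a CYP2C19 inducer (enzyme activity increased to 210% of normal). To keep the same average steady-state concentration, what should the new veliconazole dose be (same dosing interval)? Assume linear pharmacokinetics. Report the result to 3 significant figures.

361 mg

The CYP2C19 pathway (73% of clearance) increases to 2.1× activity: 0.73 × 2.1 = 1.533.
Non-CYP routes (27%) are unchanged.
CL_new/CL_old = 1.533 + 0.27 = 1.803.
Css,avg = (dose rate)/CL, so holding Css fixed requires dose ∝ CL: 200 × 1.803 = 361 mg.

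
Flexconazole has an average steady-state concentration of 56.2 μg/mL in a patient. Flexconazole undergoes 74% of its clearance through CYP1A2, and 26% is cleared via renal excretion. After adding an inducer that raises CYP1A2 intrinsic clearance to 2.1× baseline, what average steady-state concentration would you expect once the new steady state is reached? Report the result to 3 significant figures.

31.0 μg/mL

The CYP1A2 pathway (74% of clearance) is boosted to 2.1× activity: 0.74 × 2.1 = 1.554.
The remaining 26% of clearance is unaffected.
New clearance relative to baseline: 1.554 + 0.26 = 1.814.
With dosing unchanged, average steady-state concentration scales as 1/CL: 56.2 / 1.814 = 31.0 μg/mL.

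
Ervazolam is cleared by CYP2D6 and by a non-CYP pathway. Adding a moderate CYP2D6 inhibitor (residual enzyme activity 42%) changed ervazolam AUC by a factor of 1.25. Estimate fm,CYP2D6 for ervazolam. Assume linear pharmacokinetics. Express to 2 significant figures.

0.34

CL'/CL = 1 / 1.25 = 0.8
0.42·fm + (1 − fm) = 0.8
fm = (0.8 − 1) / (0.42 − 1) = 0.34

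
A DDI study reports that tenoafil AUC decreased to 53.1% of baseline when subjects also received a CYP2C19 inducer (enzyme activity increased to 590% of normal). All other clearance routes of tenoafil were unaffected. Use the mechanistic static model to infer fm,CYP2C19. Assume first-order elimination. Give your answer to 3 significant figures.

0.180

CL'/CL = 1 / 0.531 = 1.883
5.9·fm + (1 − fm) = 1.883
fm = (1.883 − 1) / (5.9 − 1) = 0.180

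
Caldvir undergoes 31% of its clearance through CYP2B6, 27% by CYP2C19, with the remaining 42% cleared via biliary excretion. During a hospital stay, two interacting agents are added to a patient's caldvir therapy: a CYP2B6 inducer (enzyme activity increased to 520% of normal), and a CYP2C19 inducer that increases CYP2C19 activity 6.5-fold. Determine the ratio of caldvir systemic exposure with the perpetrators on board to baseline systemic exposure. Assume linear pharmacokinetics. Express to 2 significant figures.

0.26

The CYP2B6 pathway (31% of clearance) rises to 5.2× activity: 0.31 × 5.2 = 1.612.
The CYP2C19 pathway (27% of clearance) is boosted to 6.5× activity: 0.27 × 6.5 = 1.755.
Non-CYP routes (42%) are unchanged.
New clearance relative to baseline: 1.612 + 1.755 + 0.42 = 3.787.
Net systemic exposure ratio = 1 / 3.787 = 0.26.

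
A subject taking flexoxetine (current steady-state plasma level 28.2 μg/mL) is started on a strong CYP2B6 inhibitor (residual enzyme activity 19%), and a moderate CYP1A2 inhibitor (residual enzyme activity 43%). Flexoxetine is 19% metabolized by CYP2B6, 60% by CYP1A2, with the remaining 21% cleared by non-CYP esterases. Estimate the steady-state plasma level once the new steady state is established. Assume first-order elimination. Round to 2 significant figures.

CYP2B6: 0.19 × 0.19 = 0.0361
CYP1A2: 0.6 × 0.43 = 0.258
Other: 0.21 (unchanged)
CL_new/CL_old = 0.0361 + 0.258 + 0.21 = 0.5041.
Dividing the baseline by the relative clearance: 28.2 / 0.5041 = 56 μg/mL.

56 μg/mL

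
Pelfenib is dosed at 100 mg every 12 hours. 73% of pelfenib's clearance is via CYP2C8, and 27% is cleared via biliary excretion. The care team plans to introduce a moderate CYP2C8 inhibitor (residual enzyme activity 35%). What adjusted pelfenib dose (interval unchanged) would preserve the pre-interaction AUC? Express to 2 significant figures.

The CYP2C8 pathway (73% of clearance) drops to 0.35× activity: 0.73 × 0.35 = 0.2555.
The remaining 27% of clearance is unaffected.
Relative clearance = 0.2555 + 0.27 = 0.5255.
To maintain the same steady-state level, dose must scale with clearance: new dose = 100 × 0.5255 = 53 mg.

53 mg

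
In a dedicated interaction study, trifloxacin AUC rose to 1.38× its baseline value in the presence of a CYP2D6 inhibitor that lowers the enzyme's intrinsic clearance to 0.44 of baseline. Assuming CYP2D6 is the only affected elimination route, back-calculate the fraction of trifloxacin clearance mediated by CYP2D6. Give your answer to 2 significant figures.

Let fm be the CYP2D6 fraction. New clearance relative to baseline = fm × 0.44 + (1 − fm).
AUC ratio = 1 / (new CL fraction), so new CL fraction = 1 / 1.38 = 0.7246.
fm × 0.44 + 1 − fm = 0.7246  ⇒  fm × (0.44 − 1) = −0.2754  ⇒  fm = 0.49.

0.49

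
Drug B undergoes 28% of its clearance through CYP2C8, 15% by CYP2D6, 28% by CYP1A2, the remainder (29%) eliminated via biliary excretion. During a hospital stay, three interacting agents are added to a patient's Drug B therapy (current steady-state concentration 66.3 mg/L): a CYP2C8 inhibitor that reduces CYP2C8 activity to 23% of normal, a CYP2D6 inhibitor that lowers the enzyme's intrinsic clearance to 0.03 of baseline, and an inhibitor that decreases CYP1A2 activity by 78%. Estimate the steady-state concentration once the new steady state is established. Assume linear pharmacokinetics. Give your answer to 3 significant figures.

158 mg/L

The CYP2C8 pathway (28% of clearance) drops to 0.23× activity: 0.28 × 0.23 = 0.0644.
The CYP2D6 pathway (15% of clearance) drops to 0.03× activity: 0.15 × 0.03 = 0.0045.
The CYP1A2 pathway (28% of clearance) drops to 0.22× activity: 0.28 × 0.22 = 0.0616.
Non-CYP routes (29%) are unchanged.
CL_new/CL_old = 0.0644 + 0.0045 + 0.0616 + 0.29 = 0.4205.
New steady-state concentration = 66.3 / 0.4205 = 158 mg/L (concentration scales inversely with clearance).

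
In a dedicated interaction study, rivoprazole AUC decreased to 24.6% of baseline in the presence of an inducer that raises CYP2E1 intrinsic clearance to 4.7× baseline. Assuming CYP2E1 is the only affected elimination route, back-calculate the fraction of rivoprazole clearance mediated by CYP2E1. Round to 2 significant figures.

0.83

Write x for the fraction cleared via CYP2E1. The observed AUC change means clearance rose to 1/0.246 = 4.065 of baseline.
Only the CYP2E1 route changed, so 4.065 = x·4.7 + (1 − x), giving x = 0.83.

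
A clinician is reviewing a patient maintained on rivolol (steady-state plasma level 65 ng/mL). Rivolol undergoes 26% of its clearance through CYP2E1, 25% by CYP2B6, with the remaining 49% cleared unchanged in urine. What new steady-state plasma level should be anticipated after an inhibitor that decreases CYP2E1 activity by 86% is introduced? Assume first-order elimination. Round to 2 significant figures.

The CYP2E1 pathway (26% of clearance) falls to 0.14× activity: 0.26 × 0.14 = 0.0364.
CYP2B6 (25%) and the residual 49% are unaffected.
CL_new/CL_old = 0.0364 + 0.25 + 0.49 = 0.7764.
Steady-state plasma level ∝ 1/CL, so new value = 65 / 0.7764 = 84 ng/mL.

84 ng/mL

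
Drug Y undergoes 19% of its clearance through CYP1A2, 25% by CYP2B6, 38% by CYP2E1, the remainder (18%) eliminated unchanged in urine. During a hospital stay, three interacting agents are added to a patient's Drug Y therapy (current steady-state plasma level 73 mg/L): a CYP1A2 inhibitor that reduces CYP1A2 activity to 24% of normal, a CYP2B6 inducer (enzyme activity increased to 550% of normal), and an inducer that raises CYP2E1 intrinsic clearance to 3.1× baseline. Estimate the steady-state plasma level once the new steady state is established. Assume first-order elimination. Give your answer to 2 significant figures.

The CYP1A2 pathway (19% of clearance) drops to 0.24× activity: 0.19 × 0.24 = 0.0456.
The CYP2B6 pathway (25% of clearance) increases to 5.5× activity: 0.25 × 5.5 = 1.375.
The CYP2E1 pathway (38% of clearance) is boosted to 3.1× activity: 0.38 × 3.1 = 1.178.
Non-CYP routes (18%) are unchanged.
New clearance relative to baseline: 0.0456 + 1.375 + 1.178 + 0.18 = 2.7786.
Steady-state plasma level ∝ 1/CL: new value = 73 / 2.7786 = 26 mg/L.

26 mg/L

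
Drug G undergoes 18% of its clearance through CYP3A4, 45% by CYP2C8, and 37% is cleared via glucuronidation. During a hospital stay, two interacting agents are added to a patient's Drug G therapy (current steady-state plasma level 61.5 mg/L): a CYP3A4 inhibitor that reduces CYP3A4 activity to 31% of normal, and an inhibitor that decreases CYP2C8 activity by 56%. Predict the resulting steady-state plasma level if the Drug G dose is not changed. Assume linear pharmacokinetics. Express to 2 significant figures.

The CYP3A4 pathway (18% of clearance) drops to 0.31× activity: 0.18 × 0.31 = 0.0558.
The CYP2C8 pathway (45% of clearance) is reduced to 0.44× activity: 0.45 × 0.44 = 0.198.
The remaining 37% of clearance is unaffected.
New clearance relative to baseline: 0.0558 + 0.198 + 0.37 = 0.6238.
Steady-state plasma level ∝ 1/CL: new value = 61.5 / 0.6238 = 99 mg/L.

99 mg/L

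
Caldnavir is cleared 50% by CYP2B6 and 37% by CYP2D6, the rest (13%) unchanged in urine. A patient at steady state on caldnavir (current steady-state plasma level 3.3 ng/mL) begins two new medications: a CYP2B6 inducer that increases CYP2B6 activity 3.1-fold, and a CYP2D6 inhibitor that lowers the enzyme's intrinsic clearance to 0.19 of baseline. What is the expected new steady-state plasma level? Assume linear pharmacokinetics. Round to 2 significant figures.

1.9 ng/mL

The CYP2B6 pathway (50% of clearance) rises to 3.1× activity: 0.5 × 3.1 = 1.55.
The CYP2D6 pathway (37% of clearance) is reduced to 0.19× activity: 0.37 × 0.19 = 0.0703.
The remaining 13% of clearance is unaffected.
CL_new/CL_old = 1.55 + 0.0703 + 0.13 = 1.7503.
Dividing the baseline by the relative clearance: 3.3 / 1.7503 = 1.9 ng/mL.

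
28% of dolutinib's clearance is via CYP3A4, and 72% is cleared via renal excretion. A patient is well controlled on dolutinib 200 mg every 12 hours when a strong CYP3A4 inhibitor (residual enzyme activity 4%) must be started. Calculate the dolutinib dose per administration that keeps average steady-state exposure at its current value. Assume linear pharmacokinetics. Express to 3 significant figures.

The CYP3A4 pathway (28% of clearance) drops to 0.04× activity: 0.28 × 0.04 = 0.0112.
Non-CYP routes (72%) are unchanged.
CL_new/CL_old = 0.0112 + 0.72 = 0.7312.
Css,avg = (dose rate)/CL, so holding Css fixed requires dose ∝ CL: 200 × 0.7312 = 146 mg.

146 mg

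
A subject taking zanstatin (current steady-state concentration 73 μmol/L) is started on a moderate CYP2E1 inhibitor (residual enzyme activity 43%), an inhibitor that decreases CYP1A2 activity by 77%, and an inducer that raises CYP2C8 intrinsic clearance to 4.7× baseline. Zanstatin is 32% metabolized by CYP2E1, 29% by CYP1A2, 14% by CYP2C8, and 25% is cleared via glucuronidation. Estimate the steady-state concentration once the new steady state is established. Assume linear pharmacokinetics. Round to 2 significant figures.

66 μmol/L

The CYP2E1 pathway (32% of clearance) falls to 0.43× activity: 0.32 × 0.43 = 0.1376.
The CYP1A2 pathway (29% of clearance) falls to 0.23× activity: 0.29 × 0.23 = 0.0667.
The CYP2C8 pathway (14% of clearance) rises to 4.7× activity: 0.14 × 4.7 = 0.658.
Non-CYP routes (25%) are unchanged.
Relative clearance = 0.1376 + 0.0667 + 0.658 + 0.25 = 1.1123.
Dividing the baseline by the relative clearance: 73 / 1.1123 = 66 μmol/L.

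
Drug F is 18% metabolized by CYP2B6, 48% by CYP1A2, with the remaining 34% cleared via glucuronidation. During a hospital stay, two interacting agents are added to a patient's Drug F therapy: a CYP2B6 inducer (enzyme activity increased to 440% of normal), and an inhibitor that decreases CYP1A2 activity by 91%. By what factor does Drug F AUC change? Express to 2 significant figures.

The CYP2B6 pathway (18% of clearance) rises to 4.4× activity: 0.18 × 4.4 = 0.792.
The CYP1A2 pathway (48% of clearance) drops to 0.09× activity: 0.48 × 0.09 = 0.0432.
The remaining 34% of clearance is unaffected.
CL_new/CL_old = 0.792 + 0.0432 + 0.34 = 1.1752.
Because AUC varies inversely with clearance, the combined effect is 1 / 1.1752 = 0.85.

0.85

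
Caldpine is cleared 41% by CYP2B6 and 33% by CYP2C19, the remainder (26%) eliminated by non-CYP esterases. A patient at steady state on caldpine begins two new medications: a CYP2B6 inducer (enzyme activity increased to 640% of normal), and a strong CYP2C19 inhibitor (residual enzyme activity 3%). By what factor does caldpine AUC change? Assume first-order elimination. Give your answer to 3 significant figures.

0.346

The CYP2B6 pathway (41% of clearance) rises to 6.4× activity: 0.41 × 6.4 = 2.624.
The CYP2C19 pathway (33% of clearance) drops to 0.03× activity: 0.33 × 0.03 = 0.0099.
Non-CYP routes (26%) are unchanged.
CL_new/CL_old = 2.624 + 0.0099 + 0.26 = 2.8939.
AUC ∝ 1/CL: fold-change = 1 / 2.8939 = 0.346.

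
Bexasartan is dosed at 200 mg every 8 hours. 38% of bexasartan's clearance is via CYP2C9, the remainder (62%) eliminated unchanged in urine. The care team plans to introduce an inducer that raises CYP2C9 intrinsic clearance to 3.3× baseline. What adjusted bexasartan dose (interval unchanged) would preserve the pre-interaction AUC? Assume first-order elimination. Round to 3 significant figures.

375 mg

CYP2C9: 0.38 × 3.3 = 1.254
Other: 0.62 (unchanged)
New clearance relative to baseline: 1.254 + 0.62 = 1.874.
Exposure is unchanged when dose changes in proportion to clearance. New dose = 200 mg × 1.874 = 375 mg.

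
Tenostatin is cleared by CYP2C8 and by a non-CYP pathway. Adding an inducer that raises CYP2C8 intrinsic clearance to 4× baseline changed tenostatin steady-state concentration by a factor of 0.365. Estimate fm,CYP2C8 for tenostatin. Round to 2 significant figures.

Write x for the fraction cleared via CYP2C8. The observed steady-state concentration change means clearance rose to 1/0.365 = 2.74 of baseline.
Setting x·4 + (1 − x) = 2.74 and solving: x = (2.74 − 1)/(4 − 1) = 0.58.

0.58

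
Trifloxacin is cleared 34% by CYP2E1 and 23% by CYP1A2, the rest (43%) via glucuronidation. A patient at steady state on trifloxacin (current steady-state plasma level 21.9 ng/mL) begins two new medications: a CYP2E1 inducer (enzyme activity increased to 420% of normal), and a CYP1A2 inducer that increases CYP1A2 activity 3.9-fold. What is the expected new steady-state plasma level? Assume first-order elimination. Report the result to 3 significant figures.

7.95 ng/mL

CYP2E1: 0.34 × 4.2 = 1.428
CYP1A2: 0.23 × 3.9 = 0.897
Other: 0.43 (unchanged)
New clearance relative to baseline: 1.428 + 0.897 + 0.43 = 2.755.
Dividing the baseline by the relative clearance: 21.9 / 2.755 = 7.95 ng/mL.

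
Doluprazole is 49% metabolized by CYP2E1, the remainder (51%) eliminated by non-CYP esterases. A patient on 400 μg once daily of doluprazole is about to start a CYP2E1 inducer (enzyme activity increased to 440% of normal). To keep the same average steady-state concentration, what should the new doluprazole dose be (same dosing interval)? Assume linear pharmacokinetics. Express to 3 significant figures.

The CYP2E1 pathway (49% of clearance) is boosted to 4.4× activity: 0.49 × 4.4 = 2.156.
The remaining 51% of clearance is unaffected.
Relative clearance = 2.156 + 0.51 = 2.666.
Exposure is unchanged when dose changes in proportion to clearance. New dose = 400 μg × 2.666 = 1.07 × 10³ μg.

1.07 × 10³ μg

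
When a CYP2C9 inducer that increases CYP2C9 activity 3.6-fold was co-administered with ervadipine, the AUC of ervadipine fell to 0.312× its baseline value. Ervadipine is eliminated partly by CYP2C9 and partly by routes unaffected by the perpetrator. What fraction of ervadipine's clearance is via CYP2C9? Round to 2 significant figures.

0.85

Call the CYP2C9 fraction fm. After the interaction, CL_new/CL_old = fm × 3.6 + (1 − fm).
AUC ratio = 1 / (new CL fraction), so new CL fraction = 1 / 0.312 = 3.205.
fm × 3.6 + 1 − fm = 3.205  ⇒  fm × (3.6 − 1) = 2.205  ⇒  fm = 0.85.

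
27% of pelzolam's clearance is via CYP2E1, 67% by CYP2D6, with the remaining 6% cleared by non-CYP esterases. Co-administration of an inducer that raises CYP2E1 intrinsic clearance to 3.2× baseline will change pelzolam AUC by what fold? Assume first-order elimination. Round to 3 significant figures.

CYP2E1: 0.27 × 3.2 = 0.864
CYP2D6: 0.67 (unchanged)
Other: 0.06 (unchanged)
New clearance relative to baseline: 0.864 + 0.67 + 0.06 = 1.594.
AUC ratio = CL_old/CL_new = 1 / 1.594 = 0.627.

0.627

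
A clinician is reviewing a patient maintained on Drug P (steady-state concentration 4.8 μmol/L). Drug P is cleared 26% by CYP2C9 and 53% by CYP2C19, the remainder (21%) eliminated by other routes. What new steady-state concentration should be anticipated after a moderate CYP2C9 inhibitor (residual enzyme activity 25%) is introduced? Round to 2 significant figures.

6.0 μmol/L

The CYP2C9 pathway (26% of clearance) falls to 0.25× activity: 0.26 × 0.25 = 0.065.
CYP2C19 (53%) and the residual 21% are unaffected.
CL_new/CL_old = 0.065 + 0.53 + 0.21 = 0.805.
New steady-state concentration = baseline ÷ relative clearance = 4.8 / 0.805 = 6.0 μmol/L.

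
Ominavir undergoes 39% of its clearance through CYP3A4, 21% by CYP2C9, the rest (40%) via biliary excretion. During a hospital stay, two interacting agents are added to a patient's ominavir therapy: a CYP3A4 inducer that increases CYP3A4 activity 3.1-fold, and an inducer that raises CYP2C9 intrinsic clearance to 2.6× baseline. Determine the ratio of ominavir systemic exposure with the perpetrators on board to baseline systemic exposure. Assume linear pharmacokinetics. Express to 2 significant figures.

The CYP3A4 pathway (39% of clearance) is boosted to 3.1× activity: 0.39 × 3.1 = 1.209.
The CYP2C9 pathway (21% of clearance) is boosted to 2.6× activity: 0.21 × 2.6 = 0.546.
The remaining 40% of clearance is unaffected.
CL_new/CL_old = 1.209 + 0.546 + 0.4 = 2.155.
Net systemic exposure ratio = 1 / 2.155 = 0.46.

0.46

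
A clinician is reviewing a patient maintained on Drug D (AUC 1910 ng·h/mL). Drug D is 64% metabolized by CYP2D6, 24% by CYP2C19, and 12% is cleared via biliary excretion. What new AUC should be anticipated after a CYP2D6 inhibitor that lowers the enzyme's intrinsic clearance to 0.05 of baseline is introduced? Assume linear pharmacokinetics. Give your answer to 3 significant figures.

CYP2D6: 0.64 × 0.05 = 0.032
CYP2C19: 0.24 (unchanged)
Other: 0.12 (unchanged)
New clearance relative to baseline: 0.032 + 0.24 + 0.12 = 0.392.
With dosing unchanged, AUC scales as 1/CL: 1910 / 0.392 = 4.87 × 10³ ng·h/mL.

4.87 × 10³ ng·h/mL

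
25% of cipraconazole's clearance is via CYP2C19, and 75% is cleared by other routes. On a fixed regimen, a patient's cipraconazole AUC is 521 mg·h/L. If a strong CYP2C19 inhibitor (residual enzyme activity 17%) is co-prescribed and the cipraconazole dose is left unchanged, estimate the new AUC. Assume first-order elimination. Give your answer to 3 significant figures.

657 mg·h/L

The CYP2C19 pathway (25% of clearance) drops to 0.17× activity: 0.25 × 0.17 = 0.0425.
Non-CYP routes (75%) are unchanged.
CL_new/CL_old = 0.0425 + 0.75 = 0.7925.
New AUC = baseline ÷ relative clearance = 521 / 0.7925 = 657 mg·h/L.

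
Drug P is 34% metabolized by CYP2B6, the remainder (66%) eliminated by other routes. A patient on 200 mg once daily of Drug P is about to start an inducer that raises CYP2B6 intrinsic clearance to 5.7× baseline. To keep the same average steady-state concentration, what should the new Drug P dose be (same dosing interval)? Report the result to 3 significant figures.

The CYP2B6 pathway (34% of clearance) rises to 5.7× activity: 0.34 × 5.7 = 1.938.
The remaining 66% of clearance is unaffected.
CL_new/CL_old = 1.938 + 0.66 = 2.598.
To maintain the same steady-state level, dose must scale with clearance: new dose = 200 × 2.598 = 520 mg.

520 mg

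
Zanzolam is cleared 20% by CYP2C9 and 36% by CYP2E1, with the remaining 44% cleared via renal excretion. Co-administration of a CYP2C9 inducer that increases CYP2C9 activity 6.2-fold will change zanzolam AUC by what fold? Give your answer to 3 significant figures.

0.490

CYP2C9: 0.2 × 6.2 = 1.24
CYP2E1: 0.36 (unchanged)
Other: 0.44 (unchanged)
New clearance relative to baseline: 1.24 + 0.36 + 0.44 = 2.04.
AUC is inversely proportional to clearance, so the fold-change is 1 / 2.04 = 0.490.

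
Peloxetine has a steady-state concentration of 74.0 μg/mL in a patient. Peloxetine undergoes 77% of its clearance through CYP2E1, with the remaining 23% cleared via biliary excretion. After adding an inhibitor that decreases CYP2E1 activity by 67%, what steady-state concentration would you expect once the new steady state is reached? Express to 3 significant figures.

CYP2E1: 0.77 × 0.33 = 0.2541
Other: 0.23 (unchanged)
New clearance relative to baseline: 0.2541 + 0.23 = 0.4841.
Steady-state concentration ∝ 1/CL, so new value = 74.0 / 0.4841 = 153 μg/mL.

153 μg/mL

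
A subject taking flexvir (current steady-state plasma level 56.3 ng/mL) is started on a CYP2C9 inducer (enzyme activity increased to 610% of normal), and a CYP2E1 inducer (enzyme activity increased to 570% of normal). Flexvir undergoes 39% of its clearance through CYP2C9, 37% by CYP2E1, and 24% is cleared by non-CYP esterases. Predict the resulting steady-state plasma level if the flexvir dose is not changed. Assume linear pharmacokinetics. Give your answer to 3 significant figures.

The CYP2C9 pathway (39% of clearance) rises to 6.1× activity: 0.39 × 6.1 = 2.379.
The CYP2E1 pathway (37% of clearance) increases to 5.7× activity: 0.37 × 5.7 = 2.109.
Non-CYP routes (24%) are unchanged.
New clearance relative to baseline: 2.379 + 2.109 + 0.24 = 4.728.
Steady-state plasma level ∝ 1/CL: new value = 56.3 / 4.728 = 11.9 ng/mL.

11.9 ng/mL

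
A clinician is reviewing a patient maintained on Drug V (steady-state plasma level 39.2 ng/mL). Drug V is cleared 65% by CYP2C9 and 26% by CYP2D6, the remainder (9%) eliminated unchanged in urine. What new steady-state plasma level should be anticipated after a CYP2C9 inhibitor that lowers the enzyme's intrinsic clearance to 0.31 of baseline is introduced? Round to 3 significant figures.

The CYP2C9 pathway (65% of clearance) falls to 0.31× activity: 0.65 × 0.31 = 0.2015.
CYP2D6 (26%) and the residual 9% are unaffected.
New clearance relative to baseline: 0.2015 + 0.26 + 0.09 = 0.5515.
Steady-state plasma level ∝ 1/CL, so new value = 39.2 / 0.5515 = 71.1 ng/mL.

71.1 ng/mL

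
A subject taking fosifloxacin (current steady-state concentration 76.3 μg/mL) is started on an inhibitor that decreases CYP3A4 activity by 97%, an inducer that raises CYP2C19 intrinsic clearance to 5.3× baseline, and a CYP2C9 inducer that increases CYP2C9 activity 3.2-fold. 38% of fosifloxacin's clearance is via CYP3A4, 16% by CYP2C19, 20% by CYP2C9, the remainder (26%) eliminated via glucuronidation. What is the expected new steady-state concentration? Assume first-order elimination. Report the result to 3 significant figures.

43.4 μg/mL

CYP3A4: 0.38 × 0.03 = 0.0114
CYP2C19: 0.16 × 5.3 = 0.848
CYP2C9: 0.2 × 3.2 = 0.64
Other: 0.26 (unchanged)
Relative clearance = 0.0114 + 0.848 + 0.64 + 0.26 = 1.7594.
Dividing the baseline by the relative clearance: 76.3 / 1.7594 = 43.4 μg/mL.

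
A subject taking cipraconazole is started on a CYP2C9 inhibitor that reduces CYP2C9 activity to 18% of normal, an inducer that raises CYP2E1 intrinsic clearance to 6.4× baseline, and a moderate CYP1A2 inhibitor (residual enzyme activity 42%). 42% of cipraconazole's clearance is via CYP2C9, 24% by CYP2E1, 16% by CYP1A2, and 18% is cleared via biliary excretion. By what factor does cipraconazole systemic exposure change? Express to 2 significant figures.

0.54

The CYP2C9 pathway (42% of clearance) drops to 0.18× activity: 0.42 × 0.18 = 0.0756.
The CYP2E1 pathway (24% of clearance) increases to 6.4× activity: 0.24 × 6.4 = 1.536.
The CYP1A2 pathway (16% of clearance) is reduced to 0.42× activity: 0.16 × 0.42 = 0.0672.
Non-CYP routes (18%) are unchanged.
Relative clearance = 0.0756 + 1.536 + 0.0672 + 0.18 = 1.8588.
Net systemic exposure ratio = 1 / 1.8588 = 0.54.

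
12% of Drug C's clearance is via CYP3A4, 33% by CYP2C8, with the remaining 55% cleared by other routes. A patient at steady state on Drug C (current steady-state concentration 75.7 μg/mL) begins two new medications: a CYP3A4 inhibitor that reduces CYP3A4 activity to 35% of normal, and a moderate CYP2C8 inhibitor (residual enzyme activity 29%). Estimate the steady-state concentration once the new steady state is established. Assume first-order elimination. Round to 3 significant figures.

110 μg/mL

The CYP3A4 pathway (12% of clearance) is reduced to 0.35× activity: 0.12 × 0.35 = 0.042.
The CYP2C8 pathway (33% of clearance) drops to 0.29× activity: 0.33 × 0.29 = 0.0957.
Non-CYP routes (55%) are unchanged.
Relative clearance = 0.042 + 0.0957 + 0.55 = 0.6877.
New steady-state concentration = 75.7 / 0.6877 = 110 μg/mL (concentration scales inversely with clearance).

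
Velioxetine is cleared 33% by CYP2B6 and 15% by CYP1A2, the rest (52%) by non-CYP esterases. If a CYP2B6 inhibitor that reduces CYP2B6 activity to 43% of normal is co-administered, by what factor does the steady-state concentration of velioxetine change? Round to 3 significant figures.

CYP2B6: 0.33 × 0.43 = 0.1419
CYP1A2: 0.15 (unchanged)
Other: 0.52 (unchanged)
Relative clearance = 0.1419 + 0.15 + 0.52 = 0.8119.
Steady-state concentration ratio = CL_old/CL_new = 1 / 0.8119 = 1.23.

1.23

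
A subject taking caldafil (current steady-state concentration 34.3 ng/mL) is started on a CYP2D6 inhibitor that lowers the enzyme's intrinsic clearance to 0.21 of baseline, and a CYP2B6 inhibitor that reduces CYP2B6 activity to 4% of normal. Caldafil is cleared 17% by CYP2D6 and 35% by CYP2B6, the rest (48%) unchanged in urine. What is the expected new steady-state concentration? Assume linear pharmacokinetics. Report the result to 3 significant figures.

64.8 ng/mL

CYP2D6: 0.17 × 0.21 = 0.0357
CYP2B6: 0.35 × 0.04 = 0.014
Other: 0.48 (unchanged)
CL_new/CL_old = 0.0357 + 0.014 + 0.48 = 0.5297.
Dividing the baseline by the relative clearance: 34.3 / 0.5297 = 64.8 ng/mL.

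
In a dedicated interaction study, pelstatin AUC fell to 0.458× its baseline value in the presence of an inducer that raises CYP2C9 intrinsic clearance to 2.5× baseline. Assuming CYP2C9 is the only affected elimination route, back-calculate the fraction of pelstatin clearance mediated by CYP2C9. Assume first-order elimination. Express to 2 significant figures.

0.79

Call the CYP2C9 fraction fm. After the interaction, CL_new/CL_old = fm × 2.5 + (1 − fm).
AUC ratio = 1 / (new CL fraction), so new CL fraction = 1 / 0.458 = 2.183.
fm × 2.5 + 1 − fm = 2.183  ⇒  fm × (2.5 − 1) = 1.183  ⇒  fm = 0.79.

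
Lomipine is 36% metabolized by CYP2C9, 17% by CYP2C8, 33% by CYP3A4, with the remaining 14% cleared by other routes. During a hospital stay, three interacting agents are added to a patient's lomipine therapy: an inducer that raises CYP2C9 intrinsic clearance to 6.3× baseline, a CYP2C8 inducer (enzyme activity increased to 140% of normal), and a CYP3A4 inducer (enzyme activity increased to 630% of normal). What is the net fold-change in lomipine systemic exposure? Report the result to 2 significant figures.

0.21

CYP2C9: 0.36 × 6.3 = 2.268
CYP2C8: 0.17 × 1.4 = 0.238
CYP3A4: 0.33 × 6.3 = 2.079
Other: 0.14 (unchanged)
New clearance relative to baseline: 2.268 + 0.238 + 2.079 + 0.14 = 4.725.
Because systemic exposure varies inversely with clearance, the combined effect is 1 / 4.725 = 0.21.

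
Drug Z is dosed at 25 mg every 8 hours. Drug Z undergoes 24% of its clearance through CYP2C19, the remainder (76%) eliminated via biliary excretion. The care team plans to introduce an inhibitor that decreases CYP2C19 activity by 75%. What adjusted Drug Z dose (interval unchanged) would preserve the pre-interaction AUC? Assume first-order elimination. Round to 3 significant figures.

20.5 mg

The CYP2C19 pathway (24% of clearance) drops to 0.25× activity: 0.24 × 0.25 = 0.06.
Non-CYP routes (76%) are unchanged.
Relative clearance = 0.06 + 0.76 = 0.82.
To maintain the same steady-state level, dose must scale with clearance: new dose = 25 × 0.82 = 20.5 mg.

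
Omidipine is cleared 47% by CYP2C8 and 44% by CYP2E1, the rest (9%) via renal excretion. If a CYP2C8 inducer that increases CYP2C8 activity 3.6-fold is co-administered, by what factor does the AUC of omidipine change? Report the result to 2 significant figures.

CYP2C8: 0.47 × 3.6 = 1.692
CYP2E1: 0.44 (unchanged)
Other: 0.09 (unchanged)
Relative clearance = 1.692 + 0.44 + 0.09 = 2.222.
Since AUC ∝ 1/CL, the ratio is 1 / 2.222 = 0.45.

0.45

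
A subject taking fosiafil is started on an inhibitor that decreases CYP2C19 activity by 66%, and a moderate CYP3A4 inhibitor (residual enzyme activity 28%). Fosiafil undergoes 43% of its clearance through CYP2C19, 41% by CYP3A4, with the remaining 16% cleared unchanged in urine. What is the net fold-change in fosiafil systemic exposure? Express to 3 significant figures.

CYP2C19: 0.43 × 0.34 = 0.1462
CYP3A4: 0.41 × 0.28 = 0.1148
Other: 0.16 (unchanged)
CL_new/CL_old = 0.1462 + 0.1148 + 0.16 = 0.421.
Net systemic exposure ratio = 1 / 0.421 = 2.38.

2.38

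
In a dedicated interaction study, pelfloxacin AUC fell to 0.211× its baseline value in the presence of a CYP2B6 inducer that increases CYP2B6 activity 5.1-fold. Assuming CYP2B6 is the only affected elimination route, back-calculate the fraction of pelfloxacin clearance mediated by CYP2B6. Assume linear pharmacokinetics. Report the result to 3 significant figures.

Let x = fm,CYP2B6. Because AUC ∝ 1/CL, relative clearance rose to 1/0.211 = 4.739.
Setting x·5.1 + (1 − x) = 4.739 and solving: x = (4.739 − 1)/(5.1 − 1) = 0.912.

0.912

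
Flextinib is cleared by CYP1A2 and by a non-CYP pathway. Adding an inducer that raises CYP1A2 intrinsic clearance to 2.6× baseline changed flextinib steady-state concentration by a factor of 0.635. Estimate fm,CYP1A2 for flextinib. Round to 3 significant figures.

0.359

Let x = fm,CYP1A2. Because steady-state concentration ∝ 1/CL, relative clearance rose to 1/0.635 = 1.575.
Only the CYP1A2 route changed, so 1.575 = x·2.6 + (1 − x), giving x = 0.359.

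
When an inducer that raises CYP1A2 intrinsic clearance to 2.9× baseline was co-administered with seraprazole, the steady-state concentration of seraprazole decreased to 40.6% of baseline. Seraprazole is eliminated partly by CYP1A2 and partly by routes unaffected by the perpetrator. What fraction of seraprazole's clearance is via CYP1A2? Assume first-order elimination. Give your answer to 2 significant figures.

CL'/CL = 1 / 0.406 = 2.463
2.9·fm + (1 − fm) = 2.463
fm = (2.463 − 1) / (2.9 − 1) = 0.77

0.77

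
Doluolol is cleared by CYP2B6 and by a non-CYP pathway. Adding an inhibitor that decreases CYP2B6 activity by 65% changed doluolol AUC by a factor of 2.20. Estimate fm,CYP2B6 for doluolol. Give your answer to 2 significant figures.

0.84

Call the CYP2B6 fraction fm. After the interaction, CL_new/CL_old = fm × 0.35 + (1 − fm).
AUC ratio = 1 / (new CL fraction), so new CL fraction = 1 / 2.20 = 0.4545.
fm × 0.35 + 1 − fm = 0.4545  ⇒  fm × (0.35 − 1) = −0.5455  ⇒  fm = 0.84.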